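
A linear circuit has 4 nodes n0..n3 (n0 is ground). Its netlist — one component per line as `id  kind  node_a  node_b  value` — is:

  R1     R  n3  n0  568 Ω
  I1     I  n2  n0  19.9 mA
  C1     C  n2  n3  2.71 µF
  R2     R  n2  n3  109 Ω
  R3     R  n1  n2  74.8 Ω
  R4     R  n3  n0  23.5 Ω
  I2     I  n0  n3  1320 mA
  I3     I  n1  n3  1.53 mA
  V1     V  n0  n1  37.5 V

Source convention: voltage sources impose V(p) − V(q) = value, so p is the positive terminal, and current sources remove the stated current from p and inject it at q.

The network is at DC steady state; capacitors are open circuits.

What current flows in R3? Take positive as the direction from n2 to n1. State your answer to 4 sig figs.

Apply KCL at each of the 3 non-ground nodes and solve the resulting linear system.
Node n1: branches {R3, I3, V1} → V_1 = -37.50
Node n2: branches {I1, C1, R2, R3} → V_2 = -14.05
Node n3: branches {R1, C1, R2, R4, I2, I3} → V_3 = 22.30
Source currents: i(V1)=-0.3120

0.3135 A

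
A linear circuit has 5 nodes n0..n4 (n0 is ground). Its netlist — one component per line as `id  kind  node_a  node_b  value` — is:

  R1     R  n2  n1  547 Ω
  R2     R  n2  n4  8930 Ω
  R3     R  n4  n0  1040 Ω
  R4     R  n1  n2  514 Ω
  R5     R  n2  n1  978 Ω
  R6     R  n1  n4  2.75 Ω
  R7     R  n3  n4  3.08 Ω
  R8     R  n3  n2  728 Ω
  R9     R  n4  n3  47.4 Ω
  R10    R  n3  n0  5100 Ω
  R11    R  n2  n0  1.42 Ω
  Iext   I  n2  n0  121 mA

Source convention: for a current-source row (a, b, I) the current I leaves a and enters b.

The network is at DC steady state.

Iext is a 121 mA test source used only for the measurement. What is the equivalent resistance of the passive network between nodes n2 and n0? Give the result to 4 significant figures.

Element admittances at DC:
  Y(R1) = 0.001828 S between n2,n1
  Y(R2) = 0.0001120 S between n2,n4
  Y(R3) = 0.0009615 S between n4,n0
  Y(R4) = 0.001946 S between n1,n2
  Y(R5) = 0.001022 S between n2,n1
  Y(R6) = 0.3636 S between n1,n4
  Y(R7) = 0.3247 S between n3,n4
  Y(R8) = 0.001374 S between n3,n2
  Y(R9) = 0.02110 S between n4,n3
  Y(R10) = 0.0001961 S between n3,n0
  Y(R11) = 0.7042 S between n2,n0
  Iext: injects 0.121 A into n0 (from n2)
Assemble and solve the 4×4 MNA system:
  V(n1)=-0.1450  V(n2)=-0.1716  V(n3)=-0.1447  V(n4)=-0.1447

R_eq = 1.418 Ω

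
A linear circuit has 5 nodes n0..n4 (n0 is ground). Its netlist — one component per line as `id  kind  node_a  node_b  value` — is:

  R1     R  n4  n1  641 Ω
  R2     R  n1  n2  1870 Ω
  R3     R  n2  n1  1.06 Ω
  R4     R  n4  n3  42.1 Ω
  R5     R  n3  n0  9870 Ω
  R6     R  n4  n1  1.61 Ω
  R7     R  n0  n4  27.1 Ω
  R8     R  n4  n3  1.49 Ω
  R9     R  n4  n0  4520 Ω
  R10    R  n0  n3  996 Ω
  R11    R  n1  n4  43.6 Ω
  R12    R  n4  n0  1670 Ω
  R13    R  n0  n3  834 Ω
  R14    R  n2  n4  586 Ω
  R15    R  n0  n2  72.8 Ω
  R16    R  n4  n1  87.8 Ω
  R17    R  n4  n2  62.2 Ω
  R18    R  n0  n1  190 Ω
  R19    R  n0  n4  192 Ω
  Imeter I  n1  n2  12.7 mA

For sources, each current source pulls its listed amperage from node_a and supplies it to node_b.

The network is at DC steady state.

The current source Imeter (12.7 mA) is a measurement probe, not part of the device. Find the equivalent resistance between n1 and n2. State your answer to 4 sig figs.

Element admittances at DC:
  Y(R1) = 0.001560 S between n4,n1
  Y(R2) = 0.0005348 S between n1,n2
  Y(R3) = 0.9434 S between n2,n1
  Y(R4) = 0.02375 S between n4,n3
  Y(R5) = 0.0001013 S between n3,n0
  Y(R6) = 0.6211 S between n4,n1
  Y(R7) = 0.03690 S between n0,n4
  Y(R8) = 0.6711 S between n4,n3
  Y(R9) = 0.0002212 S between n4,n0
  Y(R10) = 0.001004 S between n0,n3
  Y(R11) = 0.02294 S between n1,n4
  Y(R12) = 0.0005988 S between n4,n0
  Y(R13) = 0.001199 S between n0,n3
  Y(R14) = 0.001706 S between n2,n4
  Y(R15) = 0.01374 S between n0,n2
  Y(R16) = 0.01139 S between n4,n1
  Y(R17) = 0.01608 S between n4,n2
  Y(R18) = 0.005263 S between n0,n1
  Y(R19) = 0.005208 S between n0,n4
  Imeter: injects 0.0127 A into n2 (from n1)
Assemble and solve the 4×4 MNA system:
  V(n1)=-0.003163  V(n2)=0.009910  V(n3)=-0.002633  V(n4)=-0.002642

R_eq = 1.029 Ω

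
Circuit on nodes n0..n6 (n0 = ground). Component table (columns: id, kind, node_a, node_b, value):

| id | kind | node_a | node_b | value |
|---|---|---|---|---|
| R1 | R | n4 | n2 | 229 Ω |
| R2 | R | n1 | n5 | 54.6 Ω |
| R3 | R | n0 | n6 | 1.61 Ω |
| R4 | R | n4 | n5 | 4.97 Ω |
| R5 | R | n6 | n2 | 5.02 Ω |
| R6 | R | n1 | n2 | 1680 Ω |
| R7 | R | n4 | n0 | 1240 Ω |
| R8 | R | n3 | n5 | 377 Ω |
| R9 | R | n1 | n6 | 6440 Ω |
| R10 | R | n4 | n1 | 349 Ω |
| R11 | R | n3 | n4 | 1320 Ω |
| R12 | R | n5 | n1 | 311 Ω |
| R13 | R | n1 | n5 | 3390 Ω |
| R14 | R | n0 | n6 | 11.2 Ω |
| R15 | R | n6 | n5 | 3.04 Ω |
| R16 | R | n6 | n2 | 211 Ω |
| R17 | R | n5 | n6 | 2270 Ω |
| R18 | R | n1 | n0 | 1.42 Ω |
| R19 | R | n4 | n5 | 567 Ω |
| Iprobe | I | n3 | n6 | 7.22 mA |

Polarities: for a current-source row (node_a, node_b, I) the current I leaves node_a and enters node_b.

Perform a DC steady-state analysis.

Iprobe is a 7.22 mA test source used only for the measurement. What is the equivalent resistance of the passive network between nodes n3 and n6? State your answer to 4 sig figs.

R_eq = 296.2 Ω

MNA unknowns: 6 node voltages V₁..V_6
R1: Y=0.004367 on G[4,2]
R2: Y=0.01832 on G[1,5]
R3: Y=0.6211 on G[0,6]
R4: Y=0.2012 on G[4,5]
R5: Y=0.1992 on G[6,2]
R6: Y=0.0005952 on G[1,2]
R7: Y=0.0008065 on G[4,0]
R8: Y=0.002653 on G[3,5]
R9: Y=0.0001553 on G[1,6]
R10: Y=0.002865 on G[4,1]
R11: Y=0.0007576 on G[3,4]
R12: Y=0.003215 on G[5,1]
R13: Y=0.0002950 on G[1,5]
R14: Y=0.08929 on G[0,6]
R15: Y=0.3289 on G[6,5]
R16: Y=0.004739 on G[6,2]
R17: Y=0.0004405 on G[5,6]
R18: Y=0.7042 on G[1,0]
R19: Y=0.001764 on G[4,5]
Iprobe: z[3]−=0.00722, z[6]+=0.00722
solve → V1=-0.0006812, V2=0.0001387, V3=-2.138, V4=-0.02619, V5=-0.01934, V6=0.0007050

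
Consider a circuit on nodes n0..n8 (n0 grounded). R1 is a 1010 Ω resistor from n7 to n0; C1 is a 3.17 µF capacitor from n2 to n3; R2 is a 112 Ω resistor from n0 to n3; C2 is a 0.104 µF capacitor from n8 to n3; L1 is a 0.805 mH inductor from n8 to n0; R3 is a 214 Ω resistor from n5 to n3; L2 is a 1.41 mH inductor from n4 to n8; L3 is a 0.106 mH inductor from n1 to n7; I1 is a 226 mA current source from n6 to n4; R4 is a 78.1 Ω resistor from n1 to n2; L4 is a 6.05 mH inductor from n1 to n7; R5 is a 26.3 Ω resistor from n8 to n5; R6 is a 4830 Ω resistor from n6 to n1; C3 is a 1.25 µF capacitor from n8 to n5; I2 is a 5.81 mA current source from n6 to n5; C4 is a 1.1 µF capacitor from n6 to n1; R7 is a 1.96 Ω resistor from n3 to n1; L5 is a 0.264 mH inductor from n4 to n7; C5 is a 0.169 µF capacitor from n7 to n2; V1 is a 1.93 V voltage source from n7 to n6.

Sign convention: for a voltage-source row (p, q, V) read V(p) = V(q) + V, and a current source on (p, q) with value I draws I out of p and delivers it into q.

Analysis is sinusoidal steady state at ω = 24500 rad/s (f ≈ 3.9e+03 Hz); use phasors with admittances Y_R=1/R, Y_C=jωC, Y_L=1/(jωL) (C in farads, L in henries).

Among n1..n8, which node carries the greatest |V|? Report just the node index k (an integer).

Apply KCL at each of the 8 non-ground nodes and solve the resulting linear system.
Node n1: branches {L3, R4, L4, R6, C4, R7} → V_1 = -0.8846-1.167j
Node n2: branches {C1, R4, C5} → V_2 = -0.8802-1.137j
Node n3: branches {C1, R2, C2, R3, R7} → V_3 = -0.8699-1.135j
Node n4: branches {L2, I1, L5} → V_4 = -0.8613+0.2589j
Node n5: branches {R3, R5, C3, I2} → V_5 = -0.2477+0.04695j
Node n6: branches {I1, R6, I2, C4, V1} → V_6 = -2.911-1.187j
Node n7: branches {R1, L3, L4, L5, C5, V1} → V_7 = -0.9808-1.187j
Node n8: branches {C2, L1, L2, R5, C3} → V_8 = -0.2230+0.1723j
Source currents: i(V1)=0.2319-0.05461j

6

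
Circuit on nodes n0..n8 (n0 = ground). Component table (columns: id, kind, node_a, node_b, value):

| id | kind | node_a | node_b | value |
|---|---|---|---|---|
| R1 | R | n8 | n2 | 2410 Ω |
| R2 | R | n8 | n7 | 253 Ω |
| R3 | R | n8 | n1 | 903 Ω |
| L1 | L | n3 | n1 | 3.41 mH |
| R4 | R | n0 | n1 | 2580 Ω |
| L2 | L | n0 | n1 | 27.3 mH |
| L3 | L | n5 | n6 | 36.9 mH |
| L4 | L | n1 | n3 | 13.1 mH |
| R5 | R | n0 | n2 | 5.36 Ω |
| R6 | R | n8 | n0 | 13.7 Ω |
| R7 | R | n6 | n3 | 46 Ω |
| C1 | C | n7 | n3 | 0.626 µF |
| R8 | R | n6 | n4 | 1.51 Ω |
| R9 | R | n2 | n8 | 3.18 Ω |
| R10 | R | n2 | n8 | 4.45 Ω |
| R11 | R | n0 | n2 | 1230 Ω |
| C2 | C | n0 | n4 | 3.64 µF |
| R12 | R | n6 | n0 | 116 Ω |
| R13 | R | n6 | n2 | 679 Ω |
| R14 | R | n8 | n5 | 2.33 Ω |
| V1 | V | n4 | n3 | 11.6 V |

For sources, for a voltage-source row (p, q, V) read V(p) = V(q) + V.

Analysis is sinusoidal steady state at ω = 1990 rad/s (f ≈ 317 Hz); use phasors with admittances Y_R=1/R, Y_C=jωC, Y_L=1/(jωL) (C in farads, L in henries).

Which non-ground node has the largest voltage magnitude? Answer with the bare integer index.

4

Element admittances at ω=1990 rad/s:
  Y(R1) = 0.0004149+0.000j S between n8,n2
  Y(R2) = 0.003953+0.000j S between n8,n7
  Y(R3) = 0.001107+0.000j S between n8,n1
  Y(L1) = 0.000-0.1474j S between n3,n1
  Y(R4) = 0.0003876+0.000j S between n0,n1
  Y(L2) = 0.000-0.01841j S between n0,n1
  Y(L3) = 0.000-0.01362j S between n5,n6
  Y(L4) = 0.000-0.03836j S between n1,n3
  Y(R5) = 0.1866+0.000j S between n0,n2
  Y(R6) = 0.07299+0.000j S between n8,n0
  Y(R7) = 0.02174+0.000j S between n6,n3
  Y(C1) = 0.000+0.001246j S between n7,n3
  Y(R8) = 0.6623+0.000j S between n6,n4
  Y(R9) = 0.3145+0.000j S between n2,n8
  Y(R10) = 0.2247+0.000j S between n2,n8
  Y(R11) = 0.0008130+0.000j S between n0,n2
  Y(C2) = 0.000+0.007244j S between n0,n4
  Y(R12) = 0.008621+0.000j S between n6,n0
  Y(R13) = 0.001473+0.000j S between n6,n2
  Y(R14) = 0.4292+0.000j S between n8,n5
  V1: constraint V(n4)−V(n3) = 11.6
Assemble and solve the 9×9 MNA system:
  V(n1)=-4.339-2.818j  V(n2)=-0.08147-0.3620j  V(n3)=-4.749-3.132j  V(n4)=6.851-3.132j  V(n5)=-0.1994-0.6910j  V(n6)=6.432-2.957j  V(n7)=0.2150-2.045j  V(n8)=-0.1275-0.4806j
  i(V1)=-0.2999+0.06620j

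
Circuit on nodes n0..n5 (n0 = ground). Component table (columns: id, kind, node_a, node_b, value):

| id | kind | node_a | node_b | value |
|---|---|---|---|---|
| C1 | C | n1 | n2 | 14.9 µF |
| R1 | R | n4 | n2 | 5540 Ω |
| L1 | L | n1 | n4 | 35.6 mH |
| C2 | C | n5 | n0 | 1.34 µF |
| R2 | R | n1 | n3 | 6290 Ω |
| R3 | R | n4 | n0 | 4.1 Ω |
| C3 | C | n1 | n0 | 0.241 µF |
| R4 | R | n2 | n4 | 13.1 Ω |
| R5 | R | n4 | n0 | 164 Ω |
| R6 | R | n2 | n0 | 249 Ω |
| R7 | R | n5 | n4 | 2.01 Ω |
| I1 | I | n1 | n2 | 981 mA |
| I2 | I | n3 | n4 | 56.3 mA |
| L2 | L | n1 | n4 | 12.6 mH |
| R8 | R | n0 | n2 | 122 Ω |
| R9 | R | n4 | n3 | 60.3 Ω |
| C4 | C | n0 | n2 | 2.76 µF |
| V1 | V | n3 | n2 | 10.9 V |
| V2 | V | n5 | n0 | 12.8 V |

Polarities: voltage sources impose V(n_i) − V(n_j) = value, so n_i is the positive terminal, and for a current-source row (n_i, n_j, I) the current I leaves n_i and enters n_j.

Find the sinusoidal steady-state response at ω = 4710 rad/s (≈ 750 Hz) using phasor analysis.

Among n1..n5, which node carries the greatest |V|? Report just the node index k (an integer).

1

MNA unknowns: 5 node voltages V₁..V_5 plus 2 source currents (V1, V2)
C1: Y=0.000+0.07018j on G[1,2]
R1: Y=0.0001805+0.000j on G[4,2]
L1: Y=0.000-0.005964j on G[1,4]
C2: Y=0.000+0.006311j on G[5,0]
R2: Y=0.0001590+0.000j on G[1,3]
R3: Y=0.2439+0.000j on G[4,0]
C3: Y=0.000+0.001135j on G[1,0]
R4: Y=0.07634+0.000j on G[2,4]
R5: Y=0.006098+0.000j on G[4,0]
R6: Y=0.004016+0.000j on G[2,0]
R7: Y=0.4975+0.000j on G[5,4]
I1: z[1]−=0.981, z[2]+=0.981
I2: z[3]−=0.0563, z[4]+=0.0563
L2: Y=0.000-0.01685j on G[1,4]
R8: Y=0.008197+0.000j on G[0,2]
R9: Y=0.01658+0.000j on G[4,3]
C4: Y=0.000+0.01300j on G[0,2]
V1: row V3−V2=10.9, i_V1 at 3,2
V2: row V5−V0=12.8, i_V2 at 5,0
solve → V1=-1.863+16.71j, V2=1.512-2.393j, V3=12.41-2.393j, V4=8.478+0.01563j, V5=12.80+0.000j
aux → i_V1=-0.1238+0.04298j, i_V2=-2.150-0.07301j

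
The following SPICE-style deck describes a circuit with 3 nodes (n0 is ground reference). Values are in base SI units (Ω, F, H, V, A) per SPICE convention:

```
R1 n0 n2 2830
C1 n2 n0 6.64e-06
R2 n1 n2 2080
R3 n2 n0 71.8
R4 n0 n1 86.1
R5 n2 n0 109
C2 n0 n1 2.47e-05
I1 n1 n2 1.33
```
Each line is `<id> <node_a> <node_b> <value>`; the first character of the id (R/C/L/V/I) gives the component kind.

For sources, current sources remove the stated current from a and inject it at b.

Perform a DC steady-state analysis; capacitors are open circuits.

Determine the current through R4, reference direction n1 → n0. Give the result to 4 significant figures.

Apply KCL at each of the 2 non-ground nodes and solve the resulting linear system.
Node n1: branches {R2, R4, C2, I1} → V_1 = -107.8
Node n2: branches {R1, C1, R2, R3, R5, I1} → V_2 = 53.40

-1.252 A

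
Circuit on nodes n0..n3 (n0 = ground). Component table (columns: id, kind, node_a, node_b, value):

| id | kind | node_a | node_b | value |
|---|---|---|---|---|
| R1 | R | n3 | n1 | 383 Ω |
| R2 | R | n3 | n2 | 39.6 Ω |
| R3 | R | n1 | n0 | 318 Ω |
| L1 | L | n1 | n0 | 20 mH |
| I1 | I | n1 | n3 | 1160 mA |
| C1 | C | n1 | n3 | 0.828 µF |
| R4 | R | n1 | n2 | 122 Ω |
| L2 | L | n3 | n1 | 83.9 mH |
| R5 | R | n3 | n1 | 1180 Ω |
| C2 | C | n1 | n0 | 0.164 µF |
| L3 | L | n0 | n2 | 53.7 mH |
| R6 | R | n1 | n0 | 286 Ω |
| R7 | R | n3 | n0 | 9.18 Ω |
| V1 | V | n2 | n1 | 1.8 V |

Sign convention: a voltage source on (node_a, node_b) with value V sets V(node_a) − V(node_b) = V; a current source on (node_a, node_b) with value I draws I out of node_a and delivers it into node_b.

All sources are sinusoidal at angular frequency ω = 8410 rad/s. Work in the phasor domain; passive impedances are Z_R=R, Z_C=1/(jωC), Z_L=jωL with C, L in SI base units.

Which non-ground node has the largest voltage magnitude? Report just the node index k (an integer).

Apply KCL at each of the 3 non-ground nodes and solve the resulting linear system.
Node n1: branches {R1, R3, L1, I1, C1, R4, L2, R5, C2, R6, V1} → V_1 = -32.04-2.161j
Node n2: branches {R2, R4, L3, V1} → V_2 = -30.24-2.161j
Node n3: branches {R1, R2, I1, C1, L2, R5, R7} → V_3 = 2.088-1.826j
Source currents: i(V1)=0.8064-0.05850j

1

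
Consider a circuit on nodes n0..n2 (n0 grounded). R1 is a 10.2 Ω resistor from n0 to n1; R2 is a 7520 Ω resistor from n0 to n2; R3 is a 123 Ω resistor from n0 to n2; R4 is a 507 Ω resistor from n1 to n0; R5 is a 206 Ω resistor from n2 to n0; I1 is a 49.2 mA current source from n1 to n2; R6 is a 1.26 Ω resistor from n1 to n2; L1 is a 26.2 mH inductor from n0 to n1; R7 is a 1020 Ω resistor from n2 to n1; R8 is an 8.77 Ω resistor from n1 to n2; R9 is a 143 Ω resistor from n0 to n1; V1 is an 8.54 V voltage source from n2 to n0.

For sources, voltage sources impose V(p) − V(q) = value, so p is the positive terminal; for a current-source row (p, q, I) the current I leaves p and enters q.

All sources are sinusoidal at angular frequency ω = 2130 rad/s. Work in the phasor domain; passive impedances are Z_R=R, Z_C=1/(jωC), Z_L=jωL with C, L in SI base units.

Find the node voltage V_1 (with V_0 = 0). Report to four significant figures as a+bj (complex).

MNA unknowns: 2 node voltages V₁..V_2 plus 1 source current (V1)
R1: Y=0.09804+0.000j on G[0,1]
R2: Y=0.0001330+0.000j on G[0,2]
R3: Y=0.008130+0.000j on G[0,2]
R4: Y=0.001972+0.000j on G[1,0]
R5: Y=0.004854+0.000j on G[2,0]
I1: z[1]−=0.0492, z[2]+=0.0492
R6: Y=0.7937+0.000j on G[1,2]
L1: Y=0.000-0.01792j on G[0,1]
R7: Y=0.0009804+0.000j on G[2,1]
R8: Y=0.1140+0.000j on G[1,2]
R9: Y=0.006993+0.000j on G[0,1]
V1: row V2−V0=8.54, i_V1 at 2,0
solve → V1=7.589+0.1339j, V2=8.540+0.000j
aux → i_V1=-0.9265+0.1217j

7.589+0.1339j V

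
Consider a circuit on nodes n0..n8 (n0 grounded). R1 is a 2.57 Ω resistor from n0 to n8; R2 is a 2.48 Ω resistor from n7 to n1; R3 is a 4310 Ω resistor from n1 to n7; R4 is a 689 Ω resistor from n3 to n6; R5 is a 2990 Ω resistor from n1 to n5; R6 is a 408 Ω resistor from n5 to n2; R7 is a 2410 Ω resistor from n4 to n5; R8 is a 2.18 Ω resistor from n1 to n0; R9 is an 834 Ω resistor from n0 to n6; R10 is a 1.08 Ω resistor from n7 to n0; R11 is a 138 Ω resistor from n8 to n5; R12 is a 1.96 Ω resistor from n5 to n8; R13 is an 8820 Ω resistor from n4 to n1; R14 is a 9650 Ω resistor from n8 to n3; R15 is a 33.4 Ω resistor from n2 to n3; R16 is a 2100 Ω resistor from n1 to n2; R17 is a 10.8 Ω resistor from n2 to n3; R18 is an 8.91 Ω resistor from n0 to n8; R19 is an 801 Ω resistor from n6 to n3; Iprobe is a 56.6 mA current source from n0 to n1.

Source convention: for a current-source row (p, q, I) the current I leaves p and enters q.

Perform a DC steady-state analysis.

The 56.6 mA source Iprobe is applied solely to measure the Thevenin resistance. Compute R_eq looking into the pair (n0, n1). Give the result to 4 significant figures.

R_eq = 1.350 Ω

MNA unknowns: 8 node voltages V₁..V_8
R1: Y=0.3891 on G[0,8]
R2: Y=0.4032 on G[7,1]
R3: Y=0.0002320 on G[1,7]
R4: Y=0.001451 on G[3,6]
R5: Y=0.0003344 on G[1,5]
R6: Y=0.002451 on G[5,2]
R7: Y=0.0004149 on G[4,5]
R8: Y=0.4587 on G[1,0]
R9: Y=0.001199 on G[0,6]
R10: Y=0.9259 on G[7,0]
R11: Y=0.007246 on G[8,5]
R12: Y=0.5102 on G[5,8]
R13: Y=0.0001134 on G[4,1]
R14: Y=0.0001036 on G[8,3]
R15: Y=0.02994 on G[2,3]
R16: Y=0.0004762 on G[1,2]
R17: Y=0.09259 on G[2,3]
R18: Y=0.1122 on G[0,8]
R19: Y=0.001248 on G[6,3]
Iprobe: z[0]−=0.0566, z[1]+=0.0566
solve → V1=0.07643, V2=0.009585, V3=0.009513, V4=0.01657, V5=0.0002188, V6=0.006587, V7=0.02320, V8=0.0001121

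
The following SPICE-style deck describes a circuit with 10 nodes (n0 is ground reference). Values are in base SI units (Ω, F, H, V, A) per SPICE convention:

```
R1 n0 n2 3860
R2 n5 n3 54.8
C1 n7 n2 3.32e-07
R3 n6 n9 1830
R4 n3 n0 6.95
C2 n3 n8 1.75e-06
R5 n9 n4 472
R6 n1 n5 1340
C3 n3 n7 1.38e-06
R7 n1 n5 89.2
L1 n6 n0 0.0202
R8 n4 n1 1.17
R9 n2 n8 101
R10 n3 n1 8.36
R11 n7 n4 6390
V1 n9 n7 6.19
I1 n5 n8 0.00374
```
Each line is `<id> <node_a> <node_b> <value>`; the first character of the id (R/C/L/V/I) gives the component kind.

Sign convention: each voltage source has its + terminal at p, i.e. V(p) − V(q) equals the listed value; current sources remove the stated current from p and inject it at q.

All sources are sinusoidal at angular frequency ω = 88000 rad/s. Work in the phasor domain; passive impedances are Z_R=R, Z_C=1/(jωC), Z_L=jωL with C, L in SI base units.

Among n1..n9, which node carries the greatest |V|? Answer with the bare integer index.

9

Element admittances at ω=88000 rad/s:
  Y(R1) = 0.0002591+0.000j S between n0,n2
  Y(R2) = 0.01825+0.000j S between n5,n3
  Y(C1) = 0.000+0.02922j S between n7,n2
  Y(R3) = 0.0005464+0.000j S between n6,n9
  Y(R4) = 0.1439+0.000j S between n3,n0
  Y(C2) = 0.000+0.1540j S between n3,n8
  Y(R5) = 0.002119+0.000j S between n9,n4
  Y(R6) = 0.0007463+0.000j S between n1,n5
  Y(C3) = 0.000+0.1214j S between n3,n7
  Y(R7) = 0.01121+0.000j S between n1,n5
  Y(L1) = 0.000-0.0005626j S between n6,n0
  Y(R8) = 0.8547+0.000j S between n4,n1
  Y(R9) = 0.009901+0.000j S between n2,n8
  Y(R10) = 0.1196+0.000j S between n3,n1
  Y(R11) = 0.0001565+0.000j S between n7,n4
  V1: constraint V(n9)−V(n7) = 6.19
  I1: injects 0.00374 A into n8 (from n5)
Assemble and solve the 10×10 MNA system:
  V(n1)=0.07764+0.01333j  V(n2)=-0.05281+0.1110j  V(n3)=-0.01222+0.01128j  V(n4)=0.09271+0.01363j  V(n5)=-0.1005+0.01209j  V(n6)=2.936+3.150j  V(n7)=-0.01086+0.1279j  V(n8)=-0.004449-0.009897j  V(n9)=6.179+0.1279j
  i(V1)=-0.01467+0.001410j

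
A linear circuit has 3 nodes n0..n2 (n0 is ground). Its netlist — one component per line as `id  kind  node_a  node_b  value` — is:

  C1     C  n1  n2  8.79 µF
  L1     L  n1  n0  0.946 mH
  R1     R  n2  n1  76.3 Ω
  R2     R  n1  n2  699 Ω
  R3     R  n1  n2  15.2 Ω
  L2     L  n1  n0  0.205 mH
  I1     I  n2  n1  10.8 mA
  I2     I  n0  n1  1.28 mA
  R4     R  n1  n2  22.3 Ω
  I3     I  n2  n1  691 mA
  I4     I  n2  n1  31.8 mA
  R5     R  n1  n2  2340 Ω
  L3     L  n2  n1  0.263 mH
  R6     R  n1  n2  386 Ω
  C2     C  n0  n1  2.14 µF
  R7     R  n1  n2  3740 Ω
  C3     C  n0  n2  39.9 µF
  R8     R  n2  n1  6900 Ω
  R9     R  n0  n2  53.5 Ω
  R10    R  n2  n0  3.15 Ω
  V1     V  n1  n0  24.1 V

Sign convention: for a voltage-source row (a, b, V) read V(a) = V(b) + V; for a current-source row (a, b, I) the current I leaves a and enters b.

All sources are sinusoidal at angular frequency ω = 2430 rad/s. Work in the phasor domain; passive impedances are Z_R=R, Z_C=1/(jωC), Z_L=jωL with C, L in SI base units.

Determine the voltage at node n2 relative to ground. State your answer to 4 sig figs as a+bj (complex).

23.79-6.007j V

MNA unknowns: 2 node voltages V₁..V_2 plus 1 source current (V1)
C1: Y=0.000+0.02136j on G[1,2]
L1: Y=0.000-0.4350j on G[1,0]
R1: Y=0.01311+0.000j on G[2,1]
R2: Y=0.001431+0.000j on G[1,2]
R3: Y=0.06579+0.000j on G[1,2]
L2: Y=0.000-2.007j on G[1,0]
I1: z[2]−=0.0108, z[1]+=0.0108
I2: z[0]−=0.00128, z[1]+=0.00128
R4: Y=0.04484+0.000j on G[1,2]
I3: z[2]−=0.691, z[1]+=0.691
I4: z[2]−=0.0318, z[1]+=0.0318
R5: Y=0.0004274+0.000j on G[1,2]
L3: Y=0.000-1.565j on G[2,1]
R6: Y=0.002591+0.000j on G[1,2]
C2: Y=0.000+0.005200j on G[0,1]
R7: Y=0.0002674+0.000j on G[1,2]
C3: Y=0.000+0.09696j on G[0,2]
R8: Y=0.0001449+0.000j on G[2,1]
R9: Y=0.01869+0.000j on G[0,2]
R10: Y=0.3175+0.000j on G[2,0]
V1: row V1−V0=24.1, i_V1 at 1,0
solve → V1=24.10+0.000j, V2=23.79-6.007j
aux → i_V1=-8.577+58.45j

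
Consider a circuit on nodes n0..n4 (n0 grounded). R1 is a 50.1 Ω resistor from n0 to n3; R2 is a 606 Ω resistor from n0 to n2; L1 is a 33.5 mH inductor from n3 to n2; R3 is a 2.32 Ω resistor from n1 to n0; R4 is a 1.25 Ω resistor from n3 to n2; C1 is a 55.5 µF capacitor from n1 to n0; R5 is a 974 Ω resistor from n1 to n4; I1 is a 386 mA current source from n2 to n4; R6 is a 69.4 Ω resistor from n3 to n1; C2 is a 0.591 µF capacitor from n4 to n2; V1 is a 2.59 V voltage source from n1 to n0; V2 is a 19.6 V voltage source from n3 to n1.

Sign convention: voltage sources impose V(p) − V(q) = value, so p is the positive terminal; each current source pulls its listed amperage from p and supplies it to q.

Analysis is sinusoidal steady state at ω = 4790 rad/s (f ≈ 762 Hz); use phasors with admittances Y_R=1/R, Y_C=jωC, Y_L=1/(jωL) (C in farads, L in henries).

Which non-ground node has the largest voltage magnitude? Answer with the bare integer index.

MNA unknowns: 4 node voltages V₁..V_4 plus 2 source currents (V1, V2)
R1: Y=0.01996+0.000j on G[0,3]
R2: Y=0.001650+0.000j on G[0,2]
L1: Y=0.000-0.006232j on G[3,2]
R3: Y=0.4310+0.000j on G[1,0]
R4: Y=0.8000+0.000j on G[3,2]
C1: Y=0.000+0.2658j on G[1,0]
R5: Y=0.001027+0.000j on G[1,4]
I1: z[2]−=0.386, z[4]+=0.386
R6: Y=0.01441+0.000j on G[3,1]
C2: Y=0.000+0.002831j on G[4,2]
V1: row V1−V0=2.59, i_V1 at 1,0
V2: row V3−V1=19.6, i_V2 at 3,1
solve → V1=2.590+0.000j, V2=22.07+0.1452j, V3=22.19+0.000j, V4=63.46-114.1j
aux → i_V1=-1.596-0.6888j, i_V2=-0.8242+0.1169j

4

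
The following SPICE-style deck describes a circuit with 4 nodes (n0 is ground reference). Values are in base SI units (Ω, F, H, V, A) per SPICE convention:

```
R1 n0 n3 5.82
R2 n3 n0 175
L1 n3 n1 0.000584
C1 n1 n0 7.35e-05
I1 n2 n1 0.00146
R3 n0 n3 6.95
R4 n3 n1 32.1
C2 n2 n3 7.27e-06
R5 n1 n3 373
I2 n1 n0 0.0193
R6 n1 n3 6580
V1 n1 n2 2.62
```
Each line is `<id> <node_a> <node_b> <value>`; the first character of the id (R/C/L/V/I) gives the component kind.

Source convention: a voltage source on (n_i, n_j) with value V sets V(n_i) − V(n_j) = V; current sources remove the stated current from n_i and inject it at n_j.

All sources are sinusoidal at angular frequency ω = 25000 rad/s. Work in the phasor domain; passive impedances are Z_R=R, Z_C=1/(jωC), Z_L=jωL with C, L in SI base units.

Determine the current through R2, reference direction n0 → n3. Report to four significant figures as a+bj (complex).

0.001933+0.006694j A

Apply KCL at each of the 3 non-ground nodes and solve the resulting linear system.
Node n1: branches {L1, C1, I1, R4, R5, I2, R6, V1} → V_1 = 0.2049-0.04865j
Node n2: branches {I1, C2, V1} → V_2 = -2.415-0.04865j
Node n3: branches {R1, R2, L1, R3, R4, C2, R5, R6} → V_3 = -0.3382-1.171j
Source currents: i(V1)=-0.2026-0.3775j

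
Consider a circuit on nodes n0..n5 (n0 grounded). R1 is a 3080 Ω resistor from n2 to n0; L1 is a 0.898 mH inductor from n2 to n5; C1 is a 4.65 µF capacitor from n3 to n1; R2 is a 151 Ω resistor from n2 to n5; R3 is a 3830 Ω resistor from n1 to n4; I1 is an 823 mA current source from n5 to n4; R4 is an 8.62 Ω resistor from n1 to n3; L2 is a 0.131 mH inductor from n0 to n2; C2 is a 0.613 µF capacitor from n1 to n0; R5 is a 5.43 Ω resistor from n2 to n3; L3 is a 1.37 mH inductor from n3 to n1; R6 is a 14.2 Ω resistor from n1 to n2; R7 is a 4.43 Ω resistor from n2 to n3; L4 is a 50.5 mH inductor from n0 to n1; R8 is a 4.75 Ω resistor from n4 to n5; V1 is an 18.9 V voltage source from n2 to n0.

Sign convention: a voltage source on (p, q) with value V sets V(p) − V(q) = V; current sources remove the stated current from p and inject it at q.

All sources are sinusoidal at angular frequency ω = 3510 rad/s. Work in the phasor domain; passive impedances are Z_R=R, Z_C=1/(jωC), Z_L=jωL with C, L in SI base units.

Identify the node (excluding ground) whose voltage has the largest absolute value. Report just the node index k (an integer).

4

MNA unknowns: 5 node voltages V₁..V_5 plus 1 source current (V1)
R1: Y=0.0003247+0.000j on G[2,0]
L1: Y=0.000-0.3173j on G[2,5]
C1: Y=0.000+0.01632j on G[3,1]
R2: Y=0.006623+0.000j on G[2,5]
R3: Y=0.0002611+0.000j on G[1,4]
I1: z[5]−=0.823, z[4]+=0.823
R4: Y=0.1160+0.000j on G[1,3]
L2: Y=0.000-2.175j on G[0,2]
C2: Y=0.000+0.002152j on G[1,0]
R5: Y=0.1842+0.000j on G[2,3]
L3: Y=0.000-0.2080j on G[3,1]
R6: Y=0.07042+0.000j on G[1,2]
R7: Y=0.2257+0.000j on G[2,3]
L4: Y=0.000-0.005642j on G[0,1]
R8: Y=0.2105+0.000j on G[4,5]
V1: row V2−V0=18.9, i_V1 at 2,0
solve → V1=18.77+0.2604j, V2=18.90+0.000j, V3=18.92+0.1149j, V4=22.80-0.002991j, V5=18.90-0.003317j
aux → i_V1=-0.007045+41.17j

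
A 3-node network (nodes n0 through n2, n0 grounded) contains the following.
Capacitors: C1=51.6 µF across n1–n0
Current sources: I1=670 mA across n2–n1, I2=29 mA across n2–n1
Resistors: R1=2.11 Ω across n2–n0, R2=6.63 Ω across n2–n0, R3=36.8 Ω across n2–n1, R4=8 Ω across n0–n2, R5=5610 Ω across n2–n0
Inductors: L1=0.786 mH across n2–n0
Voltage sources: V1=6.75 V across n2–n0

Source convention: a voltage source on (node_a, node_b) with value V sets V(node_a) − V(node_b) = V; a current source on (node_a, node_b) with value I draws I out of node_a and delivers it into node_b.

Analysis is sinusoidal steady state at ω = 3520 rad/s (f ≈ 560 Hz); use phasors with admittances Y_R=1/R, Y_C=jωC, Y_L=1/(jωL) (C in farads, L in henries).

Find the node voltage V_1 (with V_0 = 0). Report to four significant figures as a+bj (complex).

0.7109-4.752j V

Element admittances at ω=3520 rad/s:
  Y(C1) = 0.000+0.1816j S between n1,n0
  I1: injects 0.67 A into n1 (from n2)
  Y(R1) = 0.4739+0.000j S between n2,n0
  Y(R2) = 0.1508+0.000j S between n2,n0
  Y(L1) = 0.000-0.3614j S between n2,n0
  Y(R3) = 0.02717+0.000j S between n2,n1
  Y(R4) = 0.1250+0.000j S between n0,n2
  Y(R5) = 0.0001783+0.000j S between n2,n0
  I2: injects 0.029 A into n1 (from n2)
  V1: constraint V(n2)−V(n0) = 6.75
Assemble and solve the 3×3 MNA system:
  V(n1)=0.7109-4.752j  V(n2)=6.750+0.000j
  i(V1)=-5.925+2.311j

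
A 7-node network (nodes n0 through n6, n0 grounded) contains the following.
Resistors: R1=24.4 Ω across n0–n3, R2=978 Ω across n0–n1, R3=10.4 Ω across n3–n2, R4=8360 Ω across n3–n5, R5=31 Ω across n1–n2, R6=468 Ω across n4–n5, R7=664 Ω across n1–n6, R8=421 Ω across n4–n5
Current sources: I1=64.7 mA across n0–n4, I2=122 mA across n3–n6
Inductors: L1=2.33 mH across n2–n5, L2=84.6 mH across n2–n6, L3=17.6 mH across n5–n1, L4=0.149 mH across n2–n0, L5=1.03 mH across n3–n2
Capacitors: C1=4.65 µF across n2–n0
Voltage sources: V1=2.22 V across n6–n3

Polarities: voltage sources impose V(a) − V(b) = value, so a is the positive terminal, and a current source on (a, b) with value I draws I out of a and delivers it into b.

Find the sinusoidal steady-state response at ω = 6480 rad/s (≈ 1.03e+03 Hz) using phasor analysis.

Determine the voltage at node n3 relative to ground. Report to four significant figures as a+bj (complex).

Element admittances at ω=6480 rad/s:
  Y(R1) = 0.04098+0.000j S between n0,n3
  I1: injects 0.0647 A into n4 (from n0)
  I2: injects 0.122 A into n6 (from n3)
  Y(L1) = 0.000-0.06623j S between n2,n5
  Y(L2) = 0.000-0.001824j S between n2,n6
  Y(R2) = 0.001022+0.000j S between n0,n1
  Y(R3) = 0.09615+0.000j S between n3,n2
  Y(C1) = 0.000+0.03013j S between n2,n0
  Y(R4) = 0.0001196+0.000j S between n3,n5
  Y(R5) = 0.03226+0.000j S between n1,n2
  Y(R6) = 0.002137+0.000j S between n4,n5
  Y(R7) = 0.001506+0.000j S between n1,n6
  Y(L3) = 0.000-0.008768j S between n5,n1
  Y(L4) = 0.000-1.036j S between n2,n0
  Y(L5) = 0.000-0.1498j S between n3,n2
  Y(R8) = 0.002375+0.000j S between n4,n5
  V1: constraint V(n6)−V(n3) = 2.22
Assemble and solve the 7×7 MNA system:
  V(n1)=0.3011+0.1285j  V(n2)=0.002539+0.06457j  V(n3)=-0.01305+0.05909j  V(n4)=14.38+0.9346j  V(n5)=0.03884+0.9346j  V(n6)=2.207+0.05909j
  i(V1)=0.1191+0.004126j

-0.01305+0.05909j V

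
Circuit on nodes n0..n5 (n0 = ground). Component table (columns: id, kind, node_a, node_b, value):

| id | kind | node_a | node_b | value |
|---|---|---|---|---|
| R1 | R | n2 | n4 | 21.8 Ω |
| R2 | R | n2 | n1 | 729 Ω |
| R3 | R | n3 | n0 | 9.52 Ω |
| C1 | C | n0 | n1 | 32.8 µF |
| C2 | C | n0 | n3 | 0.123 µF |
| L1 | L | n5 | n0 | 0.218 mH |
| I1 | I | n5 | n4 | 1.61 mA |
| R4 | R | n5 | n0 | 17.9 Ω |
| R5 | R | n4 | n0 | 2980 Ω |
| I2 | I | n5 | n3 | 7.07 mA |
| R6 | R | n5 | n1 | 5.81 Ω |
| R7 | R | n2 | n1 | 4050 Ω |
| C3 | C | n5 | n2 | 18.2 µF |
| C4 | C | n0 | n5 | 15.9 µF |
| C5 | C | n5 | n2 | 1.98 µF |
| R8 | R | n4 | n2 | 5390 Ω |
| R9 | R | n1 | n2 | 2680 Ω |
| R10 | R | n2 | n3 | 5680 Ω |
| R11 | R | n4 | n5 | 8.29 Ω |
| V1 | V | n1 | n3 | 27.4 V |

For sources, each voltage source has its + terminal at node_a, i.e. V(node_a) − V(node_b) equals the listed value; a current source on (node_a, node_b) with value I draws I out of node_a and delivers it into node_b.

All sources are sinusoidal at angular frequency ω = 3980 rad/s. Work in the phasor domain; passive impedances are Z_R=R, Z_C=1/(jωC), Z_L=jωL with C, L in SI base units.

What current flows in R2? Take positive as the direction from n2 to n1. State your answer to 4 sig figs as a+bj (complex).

-0.01159+0.006280j A

Apply KCL at each of the 5 non-ground nodes and solve the resulting linear system.
Node n1: branches {R2, C1, R6, R7, R9, V1} → V_1 = 9.232-3.479j
Node n2: branches {R1, R2, R7, C3, C5, R8, R9, R10} → V_2 = 0.7838+1.099j
Node n3: branches {R3, C2, I2, R10, V1} → V_3 = -18.17-3.479j
Node n4: branches {R1, I1, R5, R8, R11} → V_4 = 0.8247+1.235j
Node n5: branches {L1, I1, R4, I2, R6, C3, C4, C5, R11} → V_5 = 0.8293+1.291j
Source currents: i(V1)=-1.917-0.3751j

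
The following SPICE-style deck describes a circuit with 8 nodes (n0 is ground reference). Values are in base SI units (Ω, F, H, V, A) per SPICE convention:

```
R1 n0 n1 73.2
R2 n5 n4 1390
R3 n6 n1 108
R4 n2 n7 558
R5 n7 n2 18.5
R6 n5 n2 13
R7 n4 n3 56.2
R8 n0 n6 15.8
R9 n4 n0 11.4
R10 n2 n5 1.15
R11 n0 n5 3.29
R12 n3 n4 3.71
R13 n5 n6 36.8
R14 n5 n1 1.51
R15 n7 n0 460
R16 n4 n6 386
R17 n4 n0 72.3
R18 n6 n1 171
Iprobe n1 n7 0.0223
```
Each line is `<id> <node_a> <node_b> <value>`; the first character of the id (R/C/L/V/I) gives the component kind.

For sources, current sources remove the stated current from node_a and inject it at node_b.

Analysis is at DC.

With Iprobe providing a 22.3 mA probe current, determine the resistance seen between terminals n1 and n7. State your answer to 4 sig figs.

R_eq = 19.66 Ω

MNA unknowns: 7 node voltages V₁..V_7
R1: Y=0.01366 on G[0,1]
R2: Y=0.0007194 on G[5,4]
R3: Y=0.009259 on G[6,1]
R4: Y=0.001792 on G[2,7]
R5: Y=0.05405 on G[7,2]
R6: Y=0.07692 on G[5,2]
R7: Y=0.01779 on G[4,3]
R8: Y=0.06329 on G[0,6]
R9: Y=0.08772 on G[4,0]
R10: Y=0.8696 on G[2,5]
R11: Y=0.3040 on G[0,5]
R12: Y=0.2695 on G[3,4]
R13: Y=0.02717 on G[5,6]
R14: Y=0.6623 on G[5,1]
R15: Y=0.002174 on G[7,0]
R16: Y=0.002591 on G[4,6]
R17: Y=0.01383 on G[4,0]
R18: Y=0.005848 on G[6,1]
Iprobe: z[1]−=0.0223, z[7]+=0.0223
solve → V1=-0.03277, V2=0.02221, V3=-0.0001186, V4=-0.0001186, V5=-0.0004141, V6=-0.004684, V7=0.4057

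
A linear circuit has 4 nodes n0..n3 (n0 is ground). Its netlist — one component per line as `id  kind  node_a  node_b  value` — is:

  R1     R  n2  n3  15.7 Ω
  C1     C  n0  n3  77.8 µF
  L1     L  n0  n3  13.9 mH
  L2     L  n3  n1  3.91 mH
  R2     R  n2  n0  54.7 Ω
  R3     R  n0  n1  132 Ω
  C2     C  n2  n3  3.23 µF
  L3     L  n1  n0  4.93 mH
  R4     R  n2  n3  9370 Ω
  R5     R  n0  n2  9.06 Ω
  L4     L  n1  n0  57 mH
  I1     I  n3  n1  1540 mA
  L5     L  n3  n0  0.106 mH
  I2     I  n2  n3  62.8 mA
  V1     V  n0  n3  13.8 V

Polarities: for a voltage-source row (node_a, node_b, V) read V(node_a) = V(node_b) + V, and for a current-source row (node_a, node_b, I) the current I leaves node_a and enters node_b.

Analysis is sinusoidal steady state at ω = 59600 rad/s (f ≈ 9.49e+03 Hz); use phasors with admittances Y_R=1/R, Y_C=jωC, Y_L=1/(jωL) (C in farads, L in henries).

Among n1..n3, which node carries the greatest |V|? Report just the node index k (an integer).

1

Apply KCL at each of the 3 non-ground nodes and solve the resulting linear system.
Node n1: branches {L2, R3, L3, L4, I1} → V_1 = 92.35+105.2j
Node n2: branches {R1, R2, C2, R4, R5, I2} → V_2 = -9.352-4.449j
Node n3: branches {R1, C1, L1, L2, C2, R4, I1, L5, I2, V1} → V_3 = -13.80+0.000j
Source currents: i(V1)=-0.1146-61.90j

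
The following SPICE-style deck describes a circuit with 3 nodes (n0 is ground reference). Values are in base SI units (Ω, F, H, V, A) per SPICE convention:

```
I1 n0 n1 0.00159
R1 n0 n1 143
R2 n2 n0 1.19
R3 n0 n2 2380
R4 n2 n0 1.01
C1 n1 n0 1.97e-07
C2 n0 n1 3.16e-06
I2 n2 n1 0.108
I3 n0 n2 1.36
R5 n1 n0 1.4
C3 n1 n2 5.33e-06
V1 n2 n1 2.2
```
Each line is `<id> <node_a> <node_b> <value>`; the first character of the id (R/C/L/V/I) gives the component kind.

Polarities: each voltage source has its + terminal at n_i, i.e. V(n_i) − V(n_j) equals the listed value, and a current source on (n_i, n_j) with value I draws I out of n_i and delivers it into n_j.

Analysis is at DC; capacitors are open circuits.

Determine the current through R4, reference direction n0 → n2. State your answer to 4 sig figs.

-1.144 A

Apply KCL at each of the 2 non-ground nodes and solve the resulting linear system.
Node n1: branches {I1, R1, C1, C2, I2, R5, C3, V1} → V_1 = -1.045
Node n2: branches {R2, R3, R4, I2, I3, C3, V1} → V_2 = 1.155
Source currents: i(V1)=-0.8631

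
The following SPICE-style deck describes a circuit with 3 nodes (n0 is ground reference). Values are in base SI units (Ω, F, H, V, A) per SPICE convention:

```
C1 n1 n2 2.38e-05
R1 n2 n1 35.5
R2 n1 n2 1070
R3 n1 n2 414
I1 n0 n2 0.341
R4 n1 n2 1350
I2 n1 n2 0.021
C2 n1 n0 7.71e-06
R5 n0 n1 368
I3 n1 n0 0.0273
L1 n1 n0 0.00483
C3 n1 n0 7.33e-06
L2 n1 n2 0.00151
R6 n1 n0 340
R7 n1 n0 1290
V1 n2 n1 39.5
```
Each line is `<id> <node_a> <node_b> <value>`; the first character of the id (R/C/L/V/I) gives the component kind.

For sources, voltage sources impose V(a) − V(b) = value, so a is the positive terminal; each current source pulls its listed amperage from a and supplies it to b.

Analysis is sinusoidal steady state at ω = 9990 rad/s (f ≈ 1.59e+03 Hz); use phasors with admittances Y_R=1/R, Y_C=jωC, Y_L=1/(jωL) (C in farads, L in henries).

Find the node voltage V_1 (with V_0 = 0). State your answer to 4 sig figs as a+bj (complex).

0.1200-2.416j V

Element admittances at ω=9990 rad/s:
  Y(C1) = 0.000+0.2378j S between n1,n2
  Y(R1) = 0.02817+0.000j S between n2,n1
  Y(R2) = 0.0009346+0.000j S between n1,n2
  Y(R3) = 0.002415+0.000j S between n1,n2
  I1: injects 0.341 A into n2 (from n0)
  Y(R4) = 0.0007407+0.000j S between n1,n2
  I2: injects 0.021 A into n2 (from n1)
  Y(C2) = 0.000+0.07702j S between n1,n0
  Y(R5) = 0.002717+0.000j S between n0,n1
  I3: injects 0.0273 A into n0 (from n1)
  Y(L1) = 0.000-0.02072j S between n1,n0
  Y(C3) = 0.000+0.07323j S between n1,n0
  Y(L2) = 0.000-0.06629j S between n1,n2
  Y(R6) = 0.002941+0.000j S between n1,n0
  Y(R7) = 0.0007752+0.000j S between n1,n0
  V1: constraint V(n2)−V(n1) = 39.5
Assemble and solve the 3×3 MNA system:
  V(n1)=0.1200-2.416j  V(n2)=39.62-2.416j
  i(V1)=-0.9123-6.773j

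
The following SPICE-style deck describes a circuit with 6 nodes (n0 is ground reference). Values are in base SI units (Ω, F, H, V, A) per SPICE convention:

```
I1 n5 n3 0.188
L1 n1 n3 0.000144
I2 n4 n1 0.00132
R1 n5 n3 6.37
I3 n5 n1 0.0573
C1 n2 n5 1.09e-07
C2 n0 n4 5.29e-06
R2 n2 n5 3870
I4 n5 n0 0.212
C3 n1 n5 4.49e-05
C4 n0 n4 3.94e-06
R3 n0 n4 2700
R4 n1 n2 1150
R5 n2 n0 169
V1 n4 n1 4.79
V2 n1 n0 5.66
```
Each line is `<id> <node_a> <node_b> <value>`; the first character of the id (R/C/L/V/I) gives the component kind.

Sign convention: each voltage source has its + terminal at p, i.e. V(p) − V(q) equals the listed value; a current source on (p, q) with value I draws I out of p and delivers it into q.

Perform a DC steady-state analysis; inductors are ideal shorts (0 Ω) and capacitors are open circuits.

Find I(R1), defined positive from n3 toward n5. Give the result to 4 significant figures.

Apply KCL at each of the 5 non-ground nodes and solve the resulting linear system.
Node n1: branches {L1, I2, I3, C3, R4, V1, V2} → V_1 = 5.660
Node n2: branches {C1, R2, R4, R5} → V_2 = 0.7992
Node n3: branches {I1, L1, R1} → V_3 = 5.660
Node n4: branches {I2, C2, C4, R3, V1} → V_4 = 10.45
Node n5: branches {I1, R1, I3, C1, R2, I4, C3} → V_5 = 2.744
Source currents: i(L1)=0.2698, i(V1)=-0.005190, i(V2)=-0.2206

0.4578 A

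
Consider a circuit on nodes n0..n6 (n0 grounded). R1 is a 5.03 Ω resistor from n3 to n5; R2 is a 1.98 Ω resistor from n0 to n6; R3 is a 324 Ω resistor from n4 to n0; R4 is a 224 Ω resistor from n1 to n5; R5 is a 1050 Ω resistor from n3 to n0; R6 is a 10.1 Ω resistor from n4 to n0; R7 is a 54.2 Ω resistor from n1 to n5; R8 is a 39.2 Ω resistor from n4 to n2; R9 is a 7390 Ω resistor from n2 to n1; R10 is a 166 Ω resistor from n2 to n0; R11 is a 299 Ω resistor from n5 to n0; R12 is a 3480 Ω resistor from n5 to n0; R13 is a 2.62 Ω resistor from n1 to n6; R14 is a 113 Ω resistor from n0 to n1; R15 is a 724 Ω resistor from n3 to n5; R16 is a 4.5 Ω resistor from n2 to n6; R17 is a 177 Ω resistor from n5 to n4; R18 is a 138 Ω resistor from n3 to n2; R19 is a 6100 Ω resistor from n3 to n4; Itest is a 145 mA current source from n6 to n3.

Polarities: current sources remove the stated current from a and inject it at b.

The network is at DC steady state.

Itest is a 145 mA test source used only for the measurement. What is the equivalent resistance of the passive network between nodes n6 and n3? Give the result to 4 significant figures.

R_eq = 28.95 Ω

Apply KCL at each of the 6 non-ground nodes and solve the resulting linear system.
Node n1: branches {R4, R7, R9, R13, R14} → V_1 = 0.1325
Node n2: branches {R8, R9, R10, R16, R18} → V_2 = 0.07079
Node n3: branches {R1, R5, R15, R18, R19, Itest} → V_3 = 4.127
Node n4: branches {R3, R6, R8, R17, R19} → V_4 = 0.1699
Node n5: branches {R1, R4, R7, R11, R12, R15, R17} → V_5 = 3.573
Node n6: branches {R2, R13, R16, Itest} → V_6 = -0.07098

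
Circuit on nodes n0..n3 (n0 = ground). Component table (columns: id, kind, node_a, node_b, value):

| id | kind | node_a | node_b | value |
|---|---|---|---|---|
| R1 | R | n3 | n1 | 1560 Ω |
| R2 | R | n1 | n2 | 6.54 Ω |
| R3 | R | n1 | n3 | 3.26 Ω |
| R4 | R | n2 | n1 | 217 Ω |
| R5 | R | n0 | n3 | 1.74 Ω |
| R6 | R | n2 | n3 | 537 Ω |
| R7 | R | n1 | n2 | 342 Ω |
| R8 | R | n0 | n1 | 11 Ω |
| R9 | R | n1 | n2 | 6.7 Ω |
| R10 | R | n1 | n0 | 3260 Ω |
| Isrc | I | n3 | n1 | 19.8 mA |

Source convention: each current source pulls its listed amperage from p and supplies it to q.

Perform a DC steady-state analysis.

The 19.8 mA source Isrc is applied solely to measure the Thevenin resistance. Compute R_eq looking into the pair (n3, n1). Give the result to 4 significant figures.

Apply KCL at each of the 3 non-ground nodes and solve the resulting linear system.
Node n1: branches {R1, R2, R3, R4, R7, R8, R9, R10, Isrc} → V_1 = 0.04405
Node n2: branches {R2, R4, R6, R7, R9} → V_2 = 0.04374
Node n3: branches {R1, R3, R5, R6, Isrc} → V_3 = -0.006991

R_eq = 2.578 Ω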